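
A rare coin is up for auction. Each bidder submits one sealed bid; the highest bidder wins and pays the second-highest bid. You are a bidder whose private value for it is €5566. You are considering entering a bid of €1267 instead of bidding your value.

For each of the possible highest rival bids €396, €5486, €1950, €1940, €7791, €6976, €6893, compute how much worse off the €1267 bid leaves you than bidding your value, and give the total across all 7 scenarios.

€7322

The deviation costs you only when the competing bid falls strictly between €1267 and €5566; elsewhere both bids give the same outcome.
€396: outcomes coincide → loss €0.
€5486: truthful payoff €80, deviation payoff €0 → loss €80.
€1950: truthful payoff €3616, deviation payoff €0 → loss €3616.
€1940: truthful payoff €3626, deviation payoff €0 → loss €3626.
€7791: outcomes coincide → loss €0.
€6976: outcomes coincide → loss €0.
€6893: outcomes coincide → loss €0.
Total loss = €80 + €3616 + €3626 = €7322.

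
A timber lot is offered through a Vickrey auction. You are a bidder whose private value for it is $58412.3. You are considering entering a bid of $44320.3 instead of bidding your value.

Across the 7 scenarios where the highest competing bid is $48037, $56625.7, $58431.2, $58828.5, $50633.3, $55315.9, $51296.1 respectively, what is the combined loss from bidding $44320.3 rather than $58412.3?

The deviation costs you only when the competing bid falls strictly between $44320.3 and $58412.3; elsewhere both bids give the same outcome.
$48037: truthful payoff $10375.3, deviation payoff $0 → loss $10375.3.
$56625.7: truthful payoff $1786.6, deviation payoff $0 → loss $1786.6.
$58431.2: outcomes coincide → loss $0.
$58828.5: outcomes coincide → loss $0.
$50633.3: truthful payoff $7779, deviation payoff $0 → loss $7779.
$55315.9: truthful payoff $3096.4, deviation payoff $0 → loss $3096.4.
$51296.1: truthful payoff $7116.2, deviation payoff $0 → loss $7116.2.
Total loss = $10375.3 + $1786.6 + $7779 + $3096.4 + $7116.2 = $30153.5.
In a second-price auction your bid sets only whether you win, not what you pay, so bidding your true value is weakly dominant.

$30153.5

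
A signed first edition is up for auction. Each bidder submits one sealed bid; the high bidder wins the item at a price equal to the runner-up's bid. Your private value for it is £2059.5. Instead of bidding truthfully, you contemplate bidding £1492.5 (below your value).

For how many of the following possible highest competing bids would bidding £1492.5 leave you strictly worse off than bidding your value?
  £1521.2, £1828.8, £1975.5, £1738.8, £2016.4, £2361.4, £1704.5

6

The deviation hurts exactly when the highest competing bid lies strictly between £1492.5 and £2059.5 — underbidding then forfeits a profitable win.
£1521.2: inside the interval → strictly worse (loss £538.3).
£1828.8: inside the interval → strictly worse (loss £230.7).
£1975.5: inside the interval → strictly worse (loss £84).
£1738.8: inside the interval → strictly worse (loss £320.7).
£2016.4: inside the interval → strictly worse (loss £43.1).
£2361.4: above both → same outcome either way.
£1704.5: inside the interval → strictly worse (loss £355).
Count: 6.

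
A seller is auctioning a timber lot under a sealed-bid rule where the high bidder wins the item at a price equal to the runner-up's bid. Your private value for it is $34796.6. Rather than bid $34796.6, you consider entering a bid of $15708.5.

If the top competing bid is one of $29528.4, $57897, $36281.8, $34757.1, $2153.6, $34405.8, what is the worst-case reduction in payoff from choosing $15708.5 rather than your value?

$5268.2

$29528.4: truthful gives $5268.2, deviation gives $0 → loss $5268.2.
$57897: same outcome either way → loss $0.
$36281.8: same outcome either way → loss $0.
$34757.1: truthful gives $39.5, deviation gives $0 → loss $39.5.
$2153.6: same outcome either way → loss $0.
$34405.8: truthful gives $390.8, deviation gives $0 → loss $390.8.
Maximum loss: $5268.2.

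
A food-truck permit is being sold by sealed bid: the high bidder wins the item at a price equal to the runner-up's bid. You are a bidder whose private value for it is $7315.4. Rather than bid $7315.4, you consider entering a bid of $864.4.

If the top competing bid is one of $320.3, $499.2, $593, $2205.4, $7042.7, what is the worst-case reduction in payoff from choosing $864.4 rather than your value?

$320.3: same outcome either way → loss $0.
$499.2: same outcome either way → loss $0.
$593: same outcome either way → loss $0.
$2205.4: truthful gives $5110, deviation gives $0 → loss $5110.
$7042.7: truthful gives $272.7, deviation gives $0 → loss $272.7.
Maximum loss: $5110.

$5110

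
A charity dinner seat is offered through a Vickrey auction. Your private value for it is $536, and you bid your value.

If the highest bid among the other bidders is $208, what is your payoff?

Your bid $536 exceeds the highest competing bid $208, so you win.
In a second-price auction the winner pays the second-highest bid, $208.
Payoff = value − price = $536 − $208 = $328.

$328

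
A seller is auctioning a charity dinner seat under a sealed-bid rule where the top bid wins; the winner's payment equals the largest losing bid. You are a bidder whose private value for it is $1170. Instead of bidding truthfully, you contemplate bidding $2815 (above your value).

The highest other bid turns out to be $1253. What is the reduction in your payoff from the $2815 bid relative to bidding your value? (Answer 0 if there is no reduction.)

$83

Bidding your value $1170: you lose (since $1170 < $1253). Payoff $0.
Bidding $2815: you win and pay $1253. Payoff $1170 − $1253 = −$83.
The competing bid $1253 lies between your value and your inflated bid, so overbidding wins an item priced above your value.
Loss from deviating = $0 − (−$83) = $83.
In a second-price auction your bid sets only whether you win, not what you pay, so bidding your true value is weakly dominant.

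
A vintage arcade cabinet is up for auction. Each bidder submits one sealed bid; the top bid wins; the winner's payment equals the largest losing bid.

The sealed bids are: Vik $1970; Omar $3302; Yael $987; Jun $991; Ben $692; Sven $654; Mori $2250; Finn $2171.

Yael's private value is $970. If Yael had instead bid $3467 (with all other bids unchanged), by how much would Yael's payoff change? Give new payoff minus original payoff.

−$2332

The highest bid among the other bidders is $3302; Yael's bid doesn't change that.
Original bid $987: Yael is not highest (top rival bid is $3302); payoff $0.
Alternative bid $3467: Yael is highest, pays the top rival bid $3302; payoff $970 − $3302 = −$2332.
Change in payoff = −$2332 − ($0) = −$2332.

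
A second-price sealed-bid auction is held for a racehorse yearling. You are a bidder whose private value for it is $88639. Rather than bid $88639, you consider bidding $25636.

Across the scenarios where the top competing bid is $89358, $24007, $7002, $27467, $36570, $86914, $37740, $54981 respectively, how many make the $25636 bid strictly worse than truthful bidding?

The deviation hurts exactly when the highest competing bid lies strictly between $25636 and $88639 — underbidding then forfeits a profitable win.
$89358: above both → same outcome either way.
$24007: below both → same outcome either way.
$7002: below both → same outcome either way.
$27467: inside the interval → strictly worse (loss $61172).
$36570: inside the interval → strictly worse (loss $52069).
$86914: inside the interval → strictly worse (loss $1725).
$37740: inside the interval → strictly worse (loss $50899).
$54981: inside the interval → strictly worse (loss $33658).
Count: 5.

5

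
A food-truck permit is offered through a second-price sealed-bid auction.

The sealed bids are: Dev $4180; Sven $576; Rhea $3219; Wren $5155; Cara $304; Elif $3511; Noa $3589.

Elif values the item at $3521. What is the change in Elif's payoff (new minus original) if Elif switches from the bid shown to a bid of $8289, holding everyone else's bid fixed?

−$1634

The highest bid among the other bidders is $5155; Elif's bid doesn't change that.
Original bid $3511: Elif is not highest (top rival bid is $5155); payoff $0.
Alternative bid $8289: Elif is highest, pays the top rival bid $5155; payoff $3521 − $5155 = −$1634.
Change in payoff = −$1634 − ($0) = −$1634.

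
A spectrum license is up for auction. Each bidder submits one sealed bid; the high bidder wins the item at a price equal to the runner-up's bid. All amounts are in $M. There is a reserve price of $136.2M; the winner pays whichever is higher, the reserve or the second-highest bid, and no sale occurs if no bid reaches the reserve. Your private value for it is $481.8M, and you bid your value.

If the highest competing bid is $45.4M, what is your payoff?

$345.6M

Your bid $481.8M is the highest and exceeds the reserve.
Price = max(second-highest bid, reserve) = max($45.4M, $136.2M) = $136.2M.
Payoff = $481.8M − $136.2M = $345.6M.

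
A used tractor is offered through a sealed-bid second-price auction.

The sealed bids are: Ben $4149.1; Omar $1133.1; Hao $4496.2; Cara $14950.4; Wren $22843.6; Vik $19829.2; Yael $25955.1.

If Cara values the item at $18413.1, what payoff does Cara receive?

Highest bid: Yael at $25955.1, so Yael wins.
Second-highest bid: Wren at $22843.6 — that is the price the winner pays.
Cara did not win, so Cara pays nothing and receives nothing: payoff $0.

$0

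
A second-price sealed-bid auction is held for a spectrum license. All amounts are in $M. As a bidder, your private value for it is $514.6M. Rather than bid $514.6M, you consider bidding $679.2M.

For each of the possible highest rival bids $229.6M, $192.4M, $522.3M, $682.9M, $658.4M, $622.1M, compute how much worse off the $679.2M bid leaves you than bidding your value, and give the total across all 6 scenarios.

$259M

The deviation costs you only when the competing bid falls strictly between $514.6M and $679.2M; elsewhere both bids give the same outcome.
$229.6M: outcomes coincide → loss $0M.
$192.4M: outcomes coincide → loss $0M.
$522.3M: truthful payoff $0M, deviation payoff −$7.7M → loss $7.7M.
$682.9M: outcomes coincide → loss $0M.
$658.4M: truthful payoff $0M, deviation payoff −$143.8M → loss $143.8M.
$622.1M: truthful payoff $0M, deviation payoff −$107.5M → loss $107.5M.
Total loss = $7.7M + $143.8M + $107.5M = $259M.
Because the price is fixed by the runner-up's bid, deviating from your value can only change a good outcome into a bad one — never the reverse.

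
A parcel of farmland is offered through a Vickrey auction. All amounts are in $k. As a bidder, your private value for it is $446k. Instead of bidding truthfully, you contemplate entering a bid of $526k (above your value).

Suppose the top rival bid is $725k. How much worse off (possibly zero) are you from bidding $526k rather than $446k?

Bidding your value $446k: you lose (since $446k < $725k). Payoff $0k.
Bidding $526k: you lose. Payoff $0k.
Difference = $0k − $0k = $0k; both bids lead to the same outcome because the competing bid is above both your value and your alternative bid.

$0k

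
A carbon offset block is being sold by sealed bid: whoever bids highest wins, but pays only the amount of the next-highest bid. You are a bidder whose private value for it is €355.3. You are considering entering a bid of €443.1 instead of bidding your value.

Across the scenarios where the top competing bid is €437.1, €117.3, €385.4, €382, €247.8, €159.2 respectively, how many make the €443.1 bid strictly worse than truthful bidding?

3

The deviation hurts exactly when the highest competing bid lies strictly between €355.3 and €443.1 — overbidding then wins at a price above your value.
€437.1: inside the interval → strictly worse (loss €81.8).
€117.3: below both → same outcome either way.
€385.4: inside the interval → strictly worse (loss €30.1).
€382: inside the interval → strictly worse (loss €26.7).
€247.8: below both → same outcome either way.
€159.2: below both → same outcome either way.
Count: 3.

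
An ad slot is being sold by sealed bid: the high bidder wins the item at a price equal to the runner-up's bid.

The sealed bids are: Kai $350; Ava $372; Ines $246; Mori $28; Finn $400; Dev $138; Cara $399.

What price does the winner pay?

Highest bid: Finn at $400, so Finn wins.
Second-highest bid: Cara at $399 — that is the price the winner pays.

$399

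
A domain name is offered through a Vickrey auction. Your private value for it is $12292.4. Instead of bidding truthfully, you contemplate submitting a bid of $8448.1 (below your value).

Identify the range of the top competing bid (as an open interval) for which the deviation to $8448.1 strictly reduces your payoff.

If the competing bid is below $8448.1, both bids win at the same price — no difference.
If it is above $12292.4, both bids lose — no difference.
If it lies strictly between $8448.1 and $12292.4, bidding your value wins at a price below your value (positive payoff) while bidding $8448.1 loses (payoff 0).
So the deviation strictly hurts on the open interval ($8448.1, $12292.4).

($8448.1, $12292.4)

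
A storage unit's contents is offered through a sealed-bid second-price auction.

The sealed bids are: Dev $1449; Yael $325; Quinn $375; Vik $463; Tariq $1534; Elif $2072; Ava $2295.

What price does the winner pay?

$2072

Highest bid: Ava at $2295, so Ava wins.
Second-highest bid: Elif at $2072 — that is the price the winner pays.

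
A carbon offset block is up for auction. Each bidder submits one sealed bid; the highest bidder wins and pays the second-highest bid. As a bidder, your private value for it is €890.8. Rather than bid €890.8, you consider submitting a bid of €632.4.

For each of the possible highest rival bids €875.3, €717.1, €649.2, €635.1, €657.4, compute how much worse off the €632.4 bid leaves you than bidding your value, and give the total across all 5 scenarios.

The deviation costs you only when the competing bid falls strictly between €632.4 and €890.8; elsewhere both bids give the same outcome.
€875.3: truthful payoff €15.5, deviation payoff €0 → loss €15.5.
€717.1: truthful payoff €173.7, deviation payoff €0 → loss €173.7.
€649.2: truthful payoff €241.6, deviation payoff €0 → loss €241.6.
€635.1: truthful payoff €255.7, deviation payoff €0 → loss €255.7.
€657.4: truthful payoff €233.4, deviation payoff €0 → loss €233.4.
Total loss = €15.5 + €173.7 + €241.6 + €255.7 + €233.4 = €919.9.
Because the price is fixed by the runner-up's bid, deviating from your value can only change a good outcome into a bad one — never the reverse.

€919.9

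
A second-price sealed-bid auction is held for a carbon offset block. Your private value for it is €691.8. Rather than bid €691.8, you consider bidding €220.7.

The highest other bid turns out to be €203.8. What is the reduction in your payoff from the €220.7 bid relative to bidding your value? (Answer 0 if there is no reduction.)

Bidding your value €691.8: you win (since €691.8 > €203.8) and pay €203.8. Payoff €488.
Bidding €220.7: you win and pay €203.8. Payoff €691.8 − €203.8 = €488.
Difference = €488 − €488 = €0; both bids lead to the same outcome because the competing bid is below both your value and your alternative bid.

€0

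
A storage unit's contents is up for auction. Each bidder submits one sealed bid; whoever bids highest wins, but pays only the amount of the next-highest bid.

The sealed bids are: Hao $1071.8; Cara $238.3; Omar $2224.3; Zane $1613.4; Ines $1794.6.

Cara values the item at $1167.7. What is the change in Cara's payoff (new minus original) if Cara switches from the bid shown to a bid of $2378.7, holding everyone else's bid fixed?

The highest bid among the other bidders is $2224.3; Cara's bid doesn't change that.
Original bid $238.3: Cara is not highest (top rival bid is $2224.3); payoff $0.
Alternative bid $2378.7: Cara is highest, pays the top rival bid $2224.3; payoff $1167.7 − $2224.3 = −$1056.6.
Change in payoff = −$1056.6 − ($0) = −$1056.6.

−$1056.6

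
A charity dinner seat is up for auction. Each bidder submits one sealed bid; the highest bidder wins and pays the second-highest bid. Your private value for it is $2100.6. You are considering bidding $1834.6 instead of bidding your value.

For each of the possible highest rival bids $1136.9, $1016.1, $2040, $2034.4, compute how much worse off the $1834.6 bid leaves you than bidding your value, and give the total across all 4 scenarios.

$126.8

The deviation costs you only when the competing bid falls strictly between $1834.6 and $2100.6; elsewhere both bids give the same outcome.
$1136.9: outcomes coincide → loss $0.
$1016.1: outcomes coincide → loss $0.
$2040: truthful payoff $60.6, deviation payoff $0 → loss $60.6.
$2034.4: truthful payoff $66.2, deviation payoff $0 → loss $66.2.
Total loss = $60.6 + $66.2 = $126.8.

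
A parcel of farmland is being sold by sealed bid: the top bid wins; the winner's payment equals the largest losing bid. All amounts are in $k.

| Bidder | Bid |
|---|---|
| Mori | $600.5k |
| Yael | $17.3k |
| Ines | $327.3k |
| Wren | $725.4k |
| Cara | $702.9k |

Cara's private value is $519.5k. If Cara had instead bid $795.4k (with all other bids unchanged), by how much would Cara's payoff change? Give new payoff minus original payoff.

The highest bid among the other bidders is $725.4k; Cara's bid doesn't change that.
Original bid $702.9k: Cara is not highest (top rival bid is $725.4k); payoff $0k.
Alternative bid $795.4k: Cara is highest, pays the top rival bid $725.4k; payoff $519.5k − $725.4k = −$205.9k.
Change in payoff = −$205.9k − ($0k) = −$205.9k.

−$205.9k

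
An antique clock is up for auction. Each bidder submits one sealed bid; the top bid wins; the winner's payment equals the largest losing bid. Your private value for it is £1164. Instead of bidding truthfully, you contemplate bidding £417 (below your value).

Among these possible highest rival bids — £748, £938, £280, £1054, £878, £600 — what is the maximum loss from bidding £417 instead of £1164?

£748: truthful gives £416, deviation gives £0 → loss £416.
£938: truthful gives £226, deviation gives £0 → loss £226.
£280: same outcome either way → loss £0.
£1054: truthful gives £110, deviation gives £0 → loss £110.
£878: truthful gives £286, deviation gives £0 → loss £286.
£600: truthful gives £564, deviation gives £0 → loss £564.
Maximum loss: £564.

£564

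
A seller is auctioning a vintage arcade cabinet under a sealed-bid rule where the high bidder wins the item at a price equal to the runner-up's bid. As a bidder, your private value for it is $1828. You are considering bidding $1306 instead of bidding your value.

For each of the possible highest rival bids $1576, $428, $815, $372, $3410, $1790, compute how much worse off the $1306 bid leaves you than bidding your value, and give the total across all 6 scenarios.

The deviation costs you only when the competing bid falls strictly between $1306 and $1828; elsewhere both bids give the same outcome.
$1576: truthful payoff $252, deviation payoff $0 → loss $252.
$428: outcomes coincide → loss $0.
$815: outcomes coincide → loss $0.
$372: outcomes coincide → loss $0.
$3410: outcomes coincide → loss $0.
$1790: truthful payoff $38, deviation payoff $0 → loss $38.
Total loss = $252 + $38 = $290.

$290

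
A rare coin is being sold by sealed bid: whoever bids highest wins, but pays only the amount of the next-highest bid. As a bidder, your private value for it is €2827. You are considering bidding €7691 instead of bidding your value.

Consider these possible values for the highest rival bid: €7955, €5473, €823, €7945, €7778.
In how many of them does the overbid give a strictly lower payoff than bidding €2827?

1

The deviation hurts exactly when the highest competing bid lies strictly between €2827 and €7691 — overbidding then wins at a price above your value.
€7955: above both → same outcome either way.
€5473: inside the interval → strictly worse (loss €2646).
€823: below both → same outcome either way.
€7945: above both → same outcome either way.
€7778: above both → same outcome either way.
Count: 1.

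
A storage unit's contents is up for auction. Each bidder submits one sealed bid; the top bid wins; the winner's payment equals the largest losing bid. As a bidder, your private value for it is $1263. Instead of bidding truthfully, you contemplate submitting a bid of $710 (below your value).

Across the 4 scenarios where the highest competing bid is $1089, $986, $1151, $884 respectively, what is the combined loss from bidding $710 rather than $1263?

$942

The deviation costs you only when the competing bid falls strictly between $710 and $1263; elsewhere both bids give the same outcome.
$1089: truthful payoff $174, deviation payoff $0 → loss $174.
$986: truthful payoff $277, deviation payoff $0 → loss $277.
$1151: truthful payoff $112, deviation payoff $0 → loss $112.
$884: truthful payoff $379, deviation payoff $0 → loss $379.
Total loss = $174 + $277 + $112 + $379 = $942.
In a second-price auction your bid sets only whether you win, not what you pay, so bidding your true value is weakly dominant.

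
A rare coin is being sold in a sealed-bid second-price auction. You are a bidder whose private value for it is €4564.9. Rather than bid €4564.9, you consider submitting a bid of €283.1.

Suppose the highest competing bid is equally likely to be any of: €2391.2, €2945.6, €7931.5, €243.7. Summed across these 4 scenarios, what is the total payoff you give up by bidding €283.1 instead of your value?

€3793

The deviation costs you only when the competing bid falls strictly between €283.1 and €4564.9; elsewhere both bids give the same outcome.
€2391.2: truthful payoff €2173.7, deviation payoff €0 → loss €2173.7.
€2945.6: truthful payoff €1619.3, deviation payoff €0 → loss €1619.3.
€7931.5: outcomes coincide → loss €0.
€243.7: outcomes coincide → loss €0.
Total loss = €2173.7 + €1619.3 = €3793.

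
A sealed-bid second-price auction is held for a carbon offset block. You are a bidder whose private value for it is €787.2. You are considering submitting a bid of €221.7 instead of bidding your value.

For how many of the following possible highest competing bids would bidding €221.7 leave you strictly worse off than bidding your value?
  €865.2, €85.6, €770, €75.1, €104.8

The deviation hurts exactly when the highest competing bid lies strictly between €221.7 and €787.2 — underbidding then forfeits a profitable win.
€865.2: above both → same outcome either way.
€85.6: below both → same outcome either way.
€770: inside the interval → strictly worse (loss €17.2).
€75.1: below both → same outcome either way.
€104.8: below both → same outcome either way.
Count: 1.

1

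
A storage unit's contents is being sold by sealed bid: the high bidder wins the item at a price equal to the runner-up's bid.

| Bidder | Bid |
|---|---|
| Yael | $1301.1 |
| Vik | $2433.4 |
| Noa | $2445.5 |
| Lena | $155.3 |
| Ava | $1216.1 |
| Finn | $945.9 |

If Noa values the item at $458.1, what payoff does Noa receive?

Highest bid: Noa at $2445.5, so Noa wins.
Second-highest bid: Vik at $2433.4 — that is the price the winner pays.
Noa's payoff = value − price = $458.1 − $2433.4 = −$1975.3.

−$1975.3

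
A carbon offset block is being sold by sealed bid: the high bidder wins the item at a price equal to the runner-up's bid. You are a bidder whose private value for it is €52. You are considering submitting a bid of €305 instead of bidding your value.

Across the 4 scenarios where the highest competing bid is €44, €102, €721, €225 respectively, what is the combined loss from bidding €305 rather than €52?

€223

The deviation costs you only when the competing bid falls strictly between €52 and €305; elsewhere both bids give the same outcome.
€44: outcomes coincide → loss €0.
€102: truthful payoff €0, deviation payoff −€50 → loss €50.
€721: outcomes coincide → loss €0.
€225: truthful payoff €0, deviation payoff −€173 → loss €173.
Total loss = €50 + €173 = €223.
In a second-price auction your bid sets only whether you win, not what you pay, so bidding your true value is weakly dominant.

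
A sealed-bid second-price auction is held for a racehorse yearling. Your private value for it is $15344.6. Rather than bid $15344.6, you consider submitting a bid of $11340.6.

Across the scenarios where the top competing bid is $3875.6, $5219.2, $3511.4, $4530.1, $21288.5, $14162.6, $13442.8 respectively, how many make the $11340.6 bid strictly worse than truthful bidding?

2

The deviation hurts exactly when the highest competing bid lies strictly between $11340.6 and $15344.6 — underbidding then forfeits a profitable win.
$3875.6: below both → same outcome either way.
$5219.2: below both → same outcome either way.
$3511.4: below both → same outcome either way.
$4530.1: below both → same outcome either way.
$21288.5: above both → same outcome either way.
$14162.6: inside the interval → strictly worse (loss $1182).
$13442.8: inside the interval → strictly worse (loss $1901.8).
Count: 2.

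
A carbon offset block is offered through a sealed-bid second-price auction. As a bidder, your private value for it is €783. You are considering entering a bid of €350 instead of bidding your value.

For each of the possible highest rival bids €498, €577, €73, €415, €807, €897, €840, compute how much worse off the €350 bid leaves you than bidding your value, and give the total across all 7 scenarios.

The deviation costs you only when the competing bid falls strictly between €350 and €783; elsewhere both bids give the same outcome.
€498: truthful payoff €285, deviation payoff €0 → loss €285.
€577: truthful payoff €206, deviation payoff €0 → loss €206.
€73: outcomes coincide → loss €0.
€415: truthful payoff €368, deviation payoff €0 → loss €368.
€807: outcomes coincide → loss €0.
€897: outcomes coincide → loss €0.
€840: outcomes coincide → loss €0.
Total loss = €285 + €206 + €368 = €859.

€859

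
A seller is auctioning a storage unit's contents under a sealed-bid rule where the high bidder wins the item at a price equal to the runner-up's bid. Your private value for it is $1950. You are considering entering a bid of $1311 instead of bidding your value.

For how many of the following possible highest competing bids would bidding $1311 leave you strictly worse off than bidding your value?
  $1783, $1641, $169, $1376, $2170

The deviation hurts exactly when the highest competing bid lies strictly between $1311 and $1950 — underbidding then forfeits a profitable win.
$1783: inside the interval → strictly worse (loss $167).
$1641: inside the interval → strictly worse (loss $309).
$169: below both → same outcome either way.
$1376: inside the interval → strictly worse (loss $574).
$2170: above both → same outcome either way.
Count: 3.

3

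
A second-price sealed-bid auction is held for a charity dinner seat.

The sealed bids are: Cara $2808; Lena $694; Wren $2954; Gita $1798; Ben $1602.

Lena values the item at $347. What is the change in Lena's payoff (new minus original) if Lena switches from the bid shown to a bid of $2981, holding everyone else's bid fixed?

−$2607

The highest bid among the other bidders is $2954; Lena's bid doesn't change that.
Original bid $694: Lena is not highest (top rival bid is $2954); payoff $0.
Alternative bid $2981: Lena is highest, pays the top rival bid $2954; payoff $347 − $2954 = −$2607.
Change in payoff = −$2607 − ($0) = −$2607.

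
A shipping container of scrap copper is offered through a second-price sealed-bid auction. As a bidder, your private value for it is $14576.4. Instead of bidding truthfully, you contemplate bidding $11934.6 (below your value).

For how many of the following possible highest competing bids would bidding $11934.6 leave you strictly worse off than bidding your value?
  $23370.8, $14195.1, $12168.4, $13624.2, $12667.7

The deviation hurts exactly when the highest competing bid lies strictly between $11934.6 and $14576.4 — underbidding then forfeits a profitable win.
$23370.8: above both → same outcome either way.
$14195.1: inside the interval → strictly worse (loss $381.3).
$12168.4: inside the interval → strictly worse (loss $2408).
$13624.2: inside the interval → strictly worse (loss $952.2).
$12667.7: inside the interval → strictly worse (loss $1908.7).
Count: 4.

4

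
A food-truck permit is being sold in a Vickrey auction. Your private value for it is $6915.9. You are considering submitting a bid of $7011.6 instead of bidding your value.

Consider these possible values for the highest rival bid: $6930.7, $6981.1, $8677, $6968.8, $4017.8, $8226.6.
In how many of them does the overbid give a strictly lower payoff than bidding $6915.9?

3

The deviation hurts exactly when the highest competing bid lies strictly between $6915.9 and $7011.6 — overbidding then wins at a price above your value.
$6930.7: inside the interval → strictly worse (loss $14.8).
$6981.1: inside the interval → strictly worse (loss $65.2).
$8677: above both → same outcome either way.
$6968.8: inside the interval → strictly worse (loss $52.9).
$4017.8: below both → same outcome either way.
$8226.6: above both → same outcome either way.
Count: 3.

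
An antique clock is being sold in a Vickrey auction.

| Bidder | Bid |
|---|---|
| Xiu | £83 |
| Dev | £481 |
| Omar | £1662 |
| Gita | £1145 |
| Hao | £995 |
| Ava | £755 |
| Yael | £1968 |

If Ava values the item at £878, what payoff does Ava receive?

£0

Highest bid: Yael at £1968, so Yael wins.
Second-highest bid: Omar at £1662 — that is the price the winner pays.
Ava did not win, so Ava pays nothing and receives nothing: payoff £0.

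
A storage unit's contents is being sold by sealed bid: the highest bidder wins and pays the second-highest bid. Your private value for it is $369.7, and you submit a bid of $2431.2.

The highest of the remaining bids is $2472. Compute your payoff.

Your bid $2431.2 is below the highest competing bid $2472, so you lose.
A losing bidder pays nothing and receives nothing: payoff = $0.

$0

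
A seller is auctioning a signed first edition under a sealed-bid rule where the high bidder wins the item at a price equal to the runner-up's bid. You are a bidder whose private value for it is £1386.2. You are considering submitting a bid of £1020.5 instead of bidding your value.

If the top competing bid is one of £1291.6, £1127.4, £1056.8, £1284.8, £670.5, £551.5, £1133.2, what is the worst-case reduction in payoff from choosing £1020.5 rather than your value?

£1291.6: truthful gives £94.6, deviation gives £0 → loss £94.6.
£1127.4: truthful gives £258.8, deviation gives £0 → loss £258.8.
£1056.8: truthful gives £329.4, deviation gives £0 → loss £329.4.
£1284.8: truthful gives £101.4, deviation gives £0 → loss £101.4.
£670.5: same outcome either way → loss £0.
£551.5: same outcome either way → loss £0.
£1133.2: truthful gives £253, deviation gives £0 → loss £253.
Maximum loss: £329.4.

£329.4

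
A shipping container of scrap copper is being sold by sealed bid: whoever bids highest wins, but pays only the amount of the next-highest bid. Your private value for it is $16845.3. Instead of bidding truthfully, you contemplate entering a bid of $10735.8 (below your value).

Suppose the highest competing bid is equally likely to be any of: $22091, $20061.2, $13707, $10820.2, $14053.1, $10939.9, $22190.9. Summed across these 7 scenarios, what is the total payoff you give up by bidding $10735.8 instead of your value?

The deviation costs you only when the competing bid falls strictly between $10735.8 and $16845.3; elsewhere both bids give the same outcome.
$22091: outcomes coincide → loss $0.
$20061.2: outcomes coincide → loss $0.
$13707: truthful payoff $3138.3, deviation payoff $0 → loss $3138.3.
$10820.2: truthful payoff $6025.1, deviation payoff $0 → loss $6025.1.
$14053.1: truthful payoff $2792.2, deviation payoff $0 → loss $2792.2.
$10939.9: truthful payoff $5905.4, deviation payoff $0 → loss $5905.4.
$22190.9: outcomes coincide → loss $0.
Total loss = $3138.3 + $6025.1 + $2792.2 + $5905.4 = $17861.
Truthful bidding weakly dominates here: raising your bid can only win items priced above your value, and lowering it can only forfeit items priced below.

$17861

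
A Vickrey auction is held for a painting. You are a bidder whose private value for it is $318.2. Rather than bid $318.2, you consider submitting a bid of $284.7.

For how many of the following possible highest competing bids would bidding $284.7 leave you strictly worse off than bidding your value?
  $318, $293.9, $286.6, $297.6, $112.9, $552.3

4

The deviation hurts exactly when the highest competing bid lies strictly between $284.7 and $318.2 — underbidding then forfeits a profitable win.
$318: inside the interval → strictly worse (loss $0.2).
$293.9: inside the interval → strictly worse (loss $24.3).
$286.6: inside the interval → strictly worse (loss $31.6).
$297.6: inside the interval → strictly worse (loss $20.6).
$112.9: below both → same outcome either way.
$552.3: above both → same outcome either way.
Count: 4.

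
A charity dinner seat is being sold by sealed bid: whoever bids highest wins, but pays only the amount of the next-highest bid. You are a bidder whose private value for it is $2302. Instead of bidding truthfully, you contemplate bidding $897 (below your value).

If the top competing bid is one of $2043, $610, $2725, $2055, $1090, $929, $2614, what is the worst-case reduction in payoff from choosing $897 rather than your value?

$2043: truthful gives $259, deviation gives $0 → loss $259.
$610: same outcome either way → loss $0.
$2725: same outcome either way → loss $0.
$2055: truthful gives $247, deviation gives $0 → loss $247.
$1090: truthful gives $1212, deviation gives $0 → loss $1212.
$929: truthful gives $1373, deviation gives $0 → loss $1373.
$2614: same outcome either way → loss $0.
Maximum loss: $1373.

$1373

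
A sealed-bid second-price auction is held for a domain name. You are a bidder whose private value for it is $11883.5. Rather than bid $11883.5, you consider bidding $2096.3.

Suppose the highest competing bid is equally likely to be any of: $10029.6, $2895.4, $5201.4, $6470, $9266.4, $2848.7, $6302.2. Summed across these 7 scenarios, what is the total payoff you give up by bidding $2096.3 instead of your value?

The deviation costs you only when the competing bid falls strictly between $2096.3 and $11883.5; elsewhere both bids give the same outcome.
$10029.6: truthful payoff $1853.9, deviation payoff $0 → loss $1853.9.
$2895.4: truthful payoff $8988.1, deviation payoff $0 → loss $8988.1.
$5201.4: truthful payoff $6682.1, deviation payoff $0 → loss $6682.1.
$6470: truthful payoff $5413.5, deviation payoff $0 → loss $5413.5.
$9266.4: truthful payoff $2617.1, deviation payoff $0 → loss $2617.1.
$2848.7: truthful payoff $9034.8, deviation payoff $0 → loss $9034.8.
$6302.2: truthful payoff $5581.3, deviation payoff $0 → loss $5581.3.
Total loss = $1853.9 + $8988.1 + $6682.1 + $5413.5 + $2617.1 + $9034.8 + $5581.3 = $40170.8.

$40170.8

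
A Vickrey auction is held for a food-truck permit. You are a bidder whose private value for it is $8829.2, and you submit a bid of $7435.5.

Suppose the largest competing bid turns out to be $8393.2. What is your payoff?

$0

Your bid $7435.5 is below the highest competing bid $8393.2, so you lose.
A losing bidder pays nothing and receives nothing: payoff = $0.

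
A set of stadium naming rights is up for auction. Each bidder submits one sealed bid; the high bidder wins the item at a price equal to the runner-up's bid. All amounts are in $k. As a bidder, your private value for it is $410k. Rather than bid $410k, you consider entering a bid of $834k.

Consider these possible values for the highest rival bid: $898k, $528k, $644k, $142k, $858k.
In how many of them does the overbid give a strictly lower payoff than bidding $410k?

The deviation hurts exactly when the highest competing bid lies strictly between $410k and $834k — overbidding then wins at a price above your value.
$898k: above both → same outcome either way.
$528k: inside the interval → strictly worse (loss $118k).
$644k: inside the interval → strictly worse (loss $234k).
$142k: below both → same outcome either way.
$858k: above both → same outcome either way.
Count: 2.

2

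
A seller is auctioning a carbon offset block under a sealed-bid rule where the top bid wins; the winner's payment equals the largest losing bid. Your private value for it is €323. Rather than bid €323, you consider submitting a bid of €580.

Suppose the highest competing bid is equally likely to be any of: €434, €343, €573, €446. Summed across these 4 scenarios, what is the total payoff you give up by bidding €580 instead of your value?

The deviation costs you only when the competing bid falls strictly between €323 and €580; elsewhere both bids give the same outcome.
€434: truthful payoff €0, deviation payoff −€111 → loss €111.
€343: truthful payoff €0, deviation payoff −€20 → loss €20.
€573: truthful payoff €0, deviation payoff −€250 → loss €250.
€446: truthful payoff €0, deviation payoff −€123 → loss €123.
Total loss = €111 + €20 + €250 + €123 = €504.

€504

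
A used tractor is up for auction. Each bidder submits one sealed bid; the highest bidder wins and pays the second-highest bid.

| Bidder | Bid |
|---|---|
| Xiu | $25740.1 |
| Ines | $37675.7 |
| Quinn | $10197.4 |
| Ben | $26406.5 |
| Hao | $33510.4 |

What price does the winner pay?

$33510.4

Highest bid: Ines at $37675.7, so Ines wins.
Second-highest bid: Hao at $33510.4 — that is the price the winner pays.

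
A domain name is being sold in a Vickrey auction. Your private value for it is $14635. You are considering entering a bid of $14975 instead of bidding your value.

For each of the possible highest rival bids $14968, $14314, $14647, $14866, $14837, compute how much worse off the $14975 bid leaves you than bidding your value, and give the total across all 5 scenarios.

The deviation costs you only when the competing bid falls strictly between $14635 and $14975; elsewhere both bids give the same outcome.
$14968: truthful payoff $0, deviation payoff −$333 → loss $333.
$14314: outcomes coincide → loss $0.
$14647: truthful payoff $0, deviation payoff −$12 → loss $12.
$14866: truthful payoff $0, deviation payoff −$231 → loss $231.
$14837: truthful payoff $0, deviation payoff −$202 → loss $202.
Total loss = $333 + $12 + $231 + $202 = $778.

$778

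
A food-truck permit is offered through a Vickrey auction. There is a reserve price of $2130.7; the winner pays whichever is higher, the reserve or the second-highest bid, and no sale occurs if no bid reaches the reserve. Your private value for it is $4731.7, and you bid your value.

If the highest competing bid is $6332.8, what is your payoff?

$0

Your bid $4731.7 is below the highest competing bid $6332.8, so you lose. Payoff $0.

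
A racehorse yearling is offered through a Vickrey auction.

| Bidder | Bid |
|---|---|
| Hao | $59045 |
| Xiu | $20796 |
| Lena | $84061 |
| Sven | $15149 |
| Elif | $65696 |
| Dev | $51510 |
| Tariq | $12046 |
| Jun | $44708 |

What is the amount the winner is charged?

$65696

Highest bid: Lena at $84061, so Lena wins.
Second-highest bid: Elif at $65696 — that is the price the winner pays.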